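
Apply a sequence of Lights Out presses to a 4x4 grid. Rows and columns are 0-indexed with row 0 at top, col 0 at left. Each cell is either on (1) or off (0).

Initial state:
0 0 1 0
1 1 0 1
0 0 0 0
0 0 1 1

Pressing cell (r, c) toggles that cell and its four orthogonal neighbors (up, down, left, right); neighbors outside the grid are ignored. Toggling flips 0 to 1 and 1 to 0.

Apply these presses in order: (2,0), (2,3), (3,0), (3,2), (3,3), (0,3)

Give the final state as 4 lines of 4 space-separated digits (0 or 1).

After press 1 at (2,0):
0 0 1 0
0 1 0 1
1 1 0 0
1 0 1 1

After press 2 at (2,3):
0 0 1 0
0 1 0 0
1 1 1 1
1 0 1 0

After press 3 at (3,0):
0 0 1 0
0 1 0 0
0 1 1 1
0 1 1 0

After press 4 at (3,2):
0 0 1 0
0 1 0 0
0 1 0 1
0 0 0 1

After press 5 at (3,3):
0 0 1 0
0 1 0 0
0 1 0 0
0 0 1 0

After press 6 at (0,3):
0 0 0 1
0 1 0 1
0 1 0 0
0 0 1 0

Answer: 0 0 0 1
0 1 0 1
0 1 0 0
0 0 1 0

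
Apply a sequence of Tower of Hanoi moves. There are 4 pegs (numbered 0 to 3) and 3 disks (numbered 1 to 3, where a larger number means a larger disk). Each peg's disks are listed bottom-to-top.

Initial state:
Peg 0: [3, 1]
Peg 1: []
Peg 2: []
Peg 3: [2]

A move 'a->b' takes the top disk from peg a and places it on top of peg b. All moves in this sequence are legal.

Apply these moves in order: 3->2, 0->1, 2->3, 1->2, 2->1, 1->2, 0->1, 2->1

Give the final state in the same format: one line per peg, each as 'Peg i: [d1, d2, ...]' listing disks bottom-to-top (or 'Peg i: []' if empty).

After move 1 (3->2):
Peg 0: [3, 1]
Peg 1: []
Peg 2: [2]
Peg 3: []

After move 2 (0->1):
Peg 0: [3]
Peg 1: [1]
Peg 2: [2]
Peg 3: []

After move 3 (2->3):
Peg 0: [3]
Peg 1: [1]
Peg 2: []
Peg 3: [2]

After move 4 (1->2):
Peg 0: [3]
Peg 1: []
Peg 2: [1]
Peg 3: [2]

After move 5 (2->1):
Peg 0: [3]
Peg 1: [1]
Peg 2: []
Peg 3: [2]

After move 6 (1->2):
Peg 0: [3]
Peg 1: []
Peg 2: [1]
Peg 3: [2]

After move 7 (0->1):
Peg 0: []
Peg 1: [3]
Peg 2: [1]
Peg 3: [2]

After move 8 (2->1):
Peg 0: []
Peg 1: [3, 1]
Peg 2: []
Peg 3: [2]

Answer: Peg 0: []
Peg 1: [3, 1]
Peg 2: []
Peg 3: [2]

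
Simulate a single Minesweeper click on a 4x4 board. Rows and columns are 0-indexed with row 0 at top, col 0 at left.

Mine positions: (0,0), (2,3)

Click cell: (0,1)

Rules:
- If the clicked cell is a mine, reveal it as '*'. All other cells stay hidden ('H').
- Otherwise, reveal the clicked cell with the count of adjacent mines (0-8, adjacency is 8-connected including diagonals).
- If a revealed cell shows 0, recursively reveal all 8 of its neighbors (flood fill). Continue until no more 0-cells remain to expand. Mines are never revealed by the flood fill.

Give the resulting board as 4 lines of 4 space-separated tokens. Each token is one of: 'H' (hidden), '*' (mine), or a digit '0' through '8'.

H 1 H H
H H H H
H H H H
H H H H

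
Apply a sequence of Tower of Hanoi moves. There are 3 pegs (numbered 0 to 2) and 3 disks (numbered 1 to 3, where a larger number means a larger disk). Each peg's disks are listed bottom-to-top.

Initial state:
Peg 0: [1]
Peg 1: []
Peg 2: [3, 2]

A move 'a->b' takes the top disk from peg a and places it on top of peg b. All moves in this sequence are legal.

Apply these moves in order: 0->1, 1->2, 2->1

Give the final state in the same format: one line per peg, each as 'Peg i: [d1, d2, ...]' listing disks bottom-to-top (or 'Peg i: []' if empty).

After move 1 (0->1):
Peg 0: []
Peg 1: [1]
Peg 2: [3, 2]

After move 2 (1->2):
Peg 0: []
Peg 1: []
Peg 2: [3, 2, 1]

After move 3 (2->1):
Peg 0: []
Peg 1: [1]
Peg 2: [3, 2]

Answer: Peg 0: []
Peg 1: [1]
Peg 2: [3, 2]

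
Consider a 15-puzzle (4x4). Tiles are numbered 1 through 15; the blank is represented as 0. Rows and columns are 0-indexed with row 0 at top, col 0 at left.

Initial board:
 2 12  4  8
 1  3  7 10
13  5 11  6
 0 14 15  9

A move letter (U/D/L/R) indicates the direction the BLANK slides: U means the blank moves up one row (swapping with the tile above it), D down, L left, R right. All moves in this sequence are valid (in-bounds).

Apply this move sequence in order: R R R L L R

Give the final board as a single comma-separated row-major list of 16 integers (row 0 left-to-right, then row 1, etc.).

Answer: 2, 12, 4, 8, 1, 3, 7, 10, 13, 5, 11, 6, 14, 15, 0, 9

Derivation:
After move 1 (R):
 2 12  4  8
 1  3  7 10
13  5 11  6
14  0 15  9

After move 2 (R):
 2 12  4  8
 1  3  7 10
13  5 11  6
14 15  0  9

After move 3 (R):
 2 12  4  8
 1  3  7 10
13  5 11  6
14 15  9  0

After move 4 (L):
 2 12  4  8
 1  3  7 10
13  5 11  6
14 15  0  9

After move 5 (L):
 2 12  4  8
 1  3  7 10
13  5 11  6
14  0 15  9

After move 6 (R):
 2 12  4  8
 1  3  7 10
13  5 11  6
14 15  0  9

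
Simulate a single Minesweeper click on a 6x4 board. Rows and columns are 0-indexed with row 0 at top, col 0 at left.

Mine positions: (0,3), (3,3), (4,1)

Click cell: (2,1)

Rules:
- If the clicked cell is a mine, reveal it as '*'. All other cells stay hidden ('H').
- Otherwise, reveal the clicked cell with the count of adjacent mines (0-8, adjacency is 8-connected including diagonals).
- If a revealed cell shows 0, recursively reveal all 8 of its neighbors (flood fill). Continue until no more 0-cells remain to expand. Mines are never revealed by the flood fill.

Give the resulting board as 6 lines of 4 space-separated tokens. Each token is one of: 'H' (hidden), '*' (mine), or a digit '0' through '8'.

0 0 1 H
0 0 1 H
0 0 1 H
1 1 2 H
H H H H
H H H H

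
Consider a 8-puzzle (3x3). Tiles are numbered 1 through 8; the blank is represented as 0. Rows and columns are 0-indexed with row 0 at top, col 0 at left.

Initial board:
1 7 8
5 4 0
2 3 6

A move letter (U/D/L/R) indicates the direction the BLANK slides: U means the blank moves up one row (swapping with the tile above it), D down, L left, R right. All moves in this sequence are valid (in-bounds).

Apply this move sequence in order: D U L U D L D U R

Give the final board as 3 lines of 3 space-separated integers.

Answer: 1 7 8
5 0 4
2 3 6

Derivation:
After move 1 (D):
1 7 8
5 4 6
2 3 0

After move 2 (U):
1 7 8
5 4 0
2 3 6

After move 3 (L):
1 7 8
5 0 4
2 3 6

After move 4 (U):
1 0 8
5 7 4
2 3 6

After move 5 (D):
1 7 8
5 0 4
2 3 6

After move 6 (L):
1 7 8
0 5 4
2 3 6

After move 7 (D):
1 7 8
2 5 4
0 3 6

After move 8 (U):
1 7 8
0 5 4
2 3 6

After move 9 (R):
1 7 8
5 0 4
2 3 6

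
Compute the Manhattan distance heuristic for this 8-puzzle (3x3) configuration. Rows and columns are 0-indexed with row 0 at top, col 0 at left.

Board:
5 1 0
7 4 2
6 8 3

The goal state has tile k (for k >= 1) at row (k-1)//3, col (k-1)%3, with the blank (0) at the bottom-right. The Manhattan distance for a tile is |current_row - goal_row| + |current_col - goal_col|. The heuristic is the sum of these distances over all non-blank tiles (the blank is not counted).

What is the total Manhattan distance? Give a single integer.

Tile 5: (0,0)->(1,1) = 2
Tile 1: (0,1)->(0,0) = 1
Tile 7: (1,0)->(2,0) = 1
Tile 4: (1,1)->(1,0) = 1
Tile 2: (1,2)->(0,1) = 2
Tile 6: (2,0)->(1,2) = 3
Tile 8: (2,1)->(2,1) = 0
Tile 3: (2,2)->(0,2) = 2
Sum: 2 + 1 + 1 + 1 + 2 + 3 + 0 + 2 = 12

Answer: 12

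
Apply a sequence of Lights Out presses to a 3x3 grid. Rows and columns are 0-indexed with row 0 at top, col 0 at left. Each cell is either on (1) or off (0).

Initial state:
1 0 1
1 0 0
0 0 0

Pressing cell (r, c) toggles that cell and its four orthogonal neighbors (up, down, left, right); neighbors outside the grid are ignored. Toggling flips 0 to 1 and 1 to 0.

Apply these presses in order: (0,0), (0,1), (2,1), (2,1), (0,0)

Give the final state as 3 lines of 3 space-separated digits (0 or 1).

Answer: 0 1 0
1 1 0
0 0 0

Derivation:
After press 1 at (0,0):
0 1 1
0 0 0
0 0 0

After press 2 at (0,1):
1 0 0
0 1 0
0 0 0

After press 3 at (2,1):
1 0 0
0 0 0
1 1 1

After press 4 at (2,1):
1 0 0
0 1 0
0 0 0

After press 5 at (0,0):
0 1 0
1 1 0
0 0 0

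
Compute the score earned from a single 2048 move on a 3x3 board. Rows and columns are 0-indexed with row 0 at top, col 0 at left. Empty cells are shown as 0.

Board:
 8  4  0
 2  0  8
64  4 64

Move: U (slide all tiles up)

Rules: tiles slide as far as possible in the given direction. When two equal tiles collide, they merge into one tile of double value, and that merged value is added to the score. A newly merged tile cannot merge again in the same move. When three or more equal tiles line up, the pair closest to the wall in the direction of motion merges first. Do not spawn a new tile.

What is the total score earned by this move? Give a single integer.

Answer: 8

Derivation:
Slide up:
col 0: [8, 2, 64] -> [8, 2, 64]  score +0 (running 0)
col 1: [4, 0, 4] -> [8, 0, 0]  score +8 (running 8)
col 2: [0, 8, 64] -> [8, 64, 0]  score +0 (running 8)
Board after move:
 8  8  8
 2  0 64
64  0  0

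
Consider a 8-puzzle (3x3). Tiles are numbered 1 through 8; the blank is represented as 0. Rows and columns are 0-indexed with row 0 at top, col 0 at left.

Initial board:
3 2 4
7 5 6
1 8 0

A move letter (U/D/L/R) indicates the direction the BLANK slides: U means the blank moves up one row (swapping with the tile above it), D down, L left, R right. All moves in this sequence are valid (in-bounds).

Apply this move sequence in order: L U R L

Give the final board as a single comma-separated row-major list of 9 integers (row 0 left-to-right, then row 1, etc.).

Answer: 3, 2, 4, 7, 0, 6, 1, 5, 8

Derivation:
After move 1 (L):
3 2 4
7 5 6
1 0 8

After move 2 (U):
3 2 4
7 0 6
1 5 8

After move 3 (R):
3 2 4
7 6 0
1 5 8

After move 4 (L):
3 2 4
7 0 6
1 5 8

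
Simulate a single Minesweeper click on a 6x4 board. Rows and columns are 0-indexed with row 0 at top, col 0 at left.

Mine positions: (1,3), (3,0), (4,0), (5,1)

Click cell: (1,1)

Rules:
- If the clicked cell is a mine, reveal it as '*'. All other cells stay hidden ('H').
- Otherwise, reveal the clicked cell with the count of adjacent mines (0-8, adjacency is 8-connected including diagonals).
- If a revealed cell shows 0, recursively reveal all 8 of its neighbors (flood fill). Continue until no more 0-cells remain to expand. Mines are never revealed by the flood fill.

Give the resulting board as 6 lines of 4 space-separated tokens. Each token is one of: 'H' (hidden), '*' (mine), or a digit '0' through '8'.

0 0 1 H
0 0 1 H
1 1 1 H
H H H H
H H H H
H H H H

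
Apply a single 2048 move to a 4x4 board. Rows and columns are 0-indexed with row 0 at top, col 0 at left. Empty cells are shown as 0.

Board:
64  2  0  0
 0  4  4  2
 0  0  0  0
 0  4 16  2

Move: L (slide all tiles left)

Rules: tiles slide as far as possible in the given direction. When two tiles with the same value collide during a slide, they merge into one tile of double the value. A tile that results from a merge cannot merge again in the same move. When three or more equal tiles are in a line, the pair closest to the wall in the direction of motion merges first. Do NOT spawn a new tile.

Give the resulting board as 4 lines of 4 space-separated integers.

Slide left:
row 0: [64, 2, 0, 0] -> [64, 2, 0, 0]
row 1: [0, 4, 4, 2] -> [8, 2, 0, 0]
row 2: [0, 0, 0, 0] -> [0, 0, 0, 0]
row 3: [0, 4, 16, 2] -> [4, 16, 2, 0]

Answer: 64  2  0  0
 8  2  0  0
 0  0  0  0
 4 16  2  0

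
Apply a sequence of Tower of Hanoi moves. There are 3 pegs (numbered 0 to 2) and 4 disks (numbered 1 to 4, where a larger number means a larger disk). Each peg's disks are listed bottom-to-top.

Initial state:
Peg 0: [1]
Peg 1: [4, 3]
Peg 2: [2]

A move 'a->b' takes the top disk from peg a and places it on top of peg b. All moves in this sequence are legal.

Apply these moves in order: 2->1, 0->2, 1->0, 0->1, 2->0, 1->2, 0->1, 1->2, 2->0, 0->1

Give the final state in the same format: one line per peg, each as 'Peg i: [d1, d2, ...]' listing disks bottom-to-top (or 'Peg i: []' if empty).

Answer: Peg 0: []
Peg 1: [4, 3, 1]
Peg 2: [2]

Derivation:
After move 1 (2->1):
Peg 0: [1]
Peg 1: [4, 3, 2]
Peg 2: []

After move 2 (0->2):
Peg 0: []
Peg 1: [4, 3, 2]
Peg 2: [1]

After move 3 (1->0):
Peg 0: [2]
Peg 1: [4, 3]
Peg 2: [1]

After move 4 (0->1):
Peg 0: []
Peg 1: [4, 3, 2]
Peg 2: [1]

After move 5 (2->0):
Peg 0: [1]
Peg 1: [4, 3, 2]
Peg 2: []

After move 6 (1->2):
Peg 0: [1]
Peg 1: [4, 3]
Peg 2: [2]

After move 7 (0->1):
Peg 0: []
Peg 1: [4, 3, 1]
Peg 2: [2]

After move 8 (1->2):
Peg 0: []
Peg 1: [4, 3]
Peg 2: [2, 1]

After move 9 (2->0):
Peg 0: [1]
Peg 1: [4, 3]
Peg 2: [2]

After move 10 (0->1):
Peg 0: []
Peg 1: [4, 3, 1]
Peg 2: [2]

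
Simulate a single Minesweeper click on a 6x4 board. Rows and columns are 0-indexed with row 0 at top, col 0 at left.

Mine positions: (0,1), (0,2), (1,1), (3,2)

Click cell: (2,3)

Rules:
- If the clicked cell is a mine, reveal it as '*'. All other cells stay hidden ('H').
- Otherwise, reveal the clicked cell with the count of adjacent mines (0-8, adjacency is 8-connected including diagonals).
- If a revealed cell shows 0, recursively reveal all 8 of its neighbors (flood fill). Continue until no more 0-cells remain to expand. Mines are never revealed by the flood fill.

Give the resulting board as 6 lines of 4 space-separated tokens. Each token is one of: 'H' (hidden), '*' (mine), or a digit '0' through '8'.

H H H H
H H H H
H H H 1
H H H H
H H H H
H H H H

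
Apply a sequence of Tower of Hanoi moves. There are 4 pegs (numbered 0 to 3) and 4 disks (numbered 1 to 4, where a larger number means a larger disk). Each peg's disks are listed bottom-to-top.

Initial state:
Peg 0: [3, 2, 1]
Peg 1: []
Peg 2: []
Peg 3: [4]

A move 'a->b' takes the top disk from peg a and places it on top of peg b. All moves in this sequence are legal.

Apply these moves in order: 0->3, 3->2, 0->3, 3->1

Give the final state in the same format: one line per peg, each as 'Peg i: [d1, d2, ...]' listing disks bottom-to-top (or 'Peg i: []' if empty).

Answer: Peg 0: [3]
Peg 1: [2]
Peg 2: [1]
Peg 3: [4]

Derivation:
After move 1 (0->3):
Peg 0: [3, 2]
Peg 1: []
Peg 2: []
Peg 3: [4, 1]

After move 2 (3->2):
Peg 0: [3, 2]
Peg 1: []
Peg 2: [1]
Peg 3: [4]

After move 3 (0->3):
Peg 0: [3]
Peg 1: []
Peg 2: [1]
Peg 3: [4, 2]

After move 4 (3->1):
Peg 0: [3]
Peg 1: [2]
Peg 2: [1]
Peg 3: [4]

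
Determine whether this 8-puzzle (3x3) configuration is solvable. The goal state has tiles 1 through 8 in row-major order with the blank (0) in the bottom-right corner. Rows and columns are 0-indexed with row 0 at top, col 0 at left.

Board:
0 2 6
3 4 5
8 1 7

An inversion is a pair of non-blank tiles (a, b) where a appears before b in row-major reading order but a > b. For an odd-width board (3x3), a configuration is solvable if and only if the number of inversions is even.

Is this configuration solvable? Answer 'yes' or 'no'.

Inversions (pairs i<j in row-major order where tile[i] > tile[j] > 0): 10
10 is even, so the puzzle is solvable.

Answer: yes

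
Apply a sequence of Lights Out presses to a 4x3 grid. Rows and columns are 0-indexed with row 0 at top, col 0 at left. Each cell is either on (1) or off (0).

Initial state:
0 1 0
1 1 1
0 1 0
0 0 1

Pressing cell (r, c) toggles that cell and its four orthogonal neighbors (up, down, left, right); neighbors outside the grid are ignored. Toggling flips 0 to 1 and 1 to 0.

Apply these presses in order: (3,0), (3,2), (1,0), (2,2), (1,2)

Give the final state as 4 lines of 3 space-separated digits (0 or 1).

After press 1 at (3,0):
0 1 0
1 1 1
1 1 0
1 1 1

After press 2 at (3,2):
0 1 0
1 1 1
1 1 1
1 0 0

After press 3 at (1,0):
1 1 0
0 0 1
0 1 1
1 0 0

After press 4 at (2,2):
1 1 0
0 0 0
0 0 0
1 0 1

After press 5 at (1,2):
1 1 1
0 1 1
0 0 1
1 0 1

Answer: 1 1 1
0 1 1
0 0 1
1 0 1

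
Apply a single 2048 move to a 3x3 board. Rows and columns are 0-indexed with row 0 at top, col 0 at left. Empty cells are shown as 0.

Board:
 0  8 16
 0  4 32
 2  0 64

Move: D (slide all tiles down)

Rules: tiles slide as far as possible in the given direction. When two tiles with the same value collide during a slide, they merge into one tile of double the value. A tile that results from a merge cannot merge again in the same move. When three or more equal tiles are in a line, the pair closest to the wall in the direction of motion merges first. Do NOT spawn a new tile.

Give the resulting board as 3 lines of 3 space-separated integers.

Answer:  0  0 16
 0  8 32
 2  4 64

Derivation:
Slide down:
col 0: [0, 0, 2] -> [0, 0, 2]
col 1: [8, 4, 0] -> [0, 8, 4]
col 2: [16, 32, 64] -> [16, 32, 64]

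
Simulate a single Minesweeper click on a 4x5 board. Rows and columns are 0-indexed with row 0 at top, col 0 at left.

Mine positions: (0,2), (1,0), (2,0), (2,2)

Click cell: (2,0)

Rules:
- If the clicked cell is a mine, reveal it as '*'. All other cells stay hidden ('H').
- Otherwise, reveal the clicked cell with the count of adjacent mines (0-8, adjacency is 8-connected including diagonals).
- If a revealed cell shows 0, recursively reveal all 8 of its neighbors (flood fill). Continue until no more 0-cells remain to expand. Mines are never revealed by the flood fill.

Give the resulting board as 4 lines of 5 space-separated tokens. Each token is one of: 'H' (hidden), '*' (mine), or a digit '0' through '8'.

H H H H H
H H H H H
* H H H H
H H H H H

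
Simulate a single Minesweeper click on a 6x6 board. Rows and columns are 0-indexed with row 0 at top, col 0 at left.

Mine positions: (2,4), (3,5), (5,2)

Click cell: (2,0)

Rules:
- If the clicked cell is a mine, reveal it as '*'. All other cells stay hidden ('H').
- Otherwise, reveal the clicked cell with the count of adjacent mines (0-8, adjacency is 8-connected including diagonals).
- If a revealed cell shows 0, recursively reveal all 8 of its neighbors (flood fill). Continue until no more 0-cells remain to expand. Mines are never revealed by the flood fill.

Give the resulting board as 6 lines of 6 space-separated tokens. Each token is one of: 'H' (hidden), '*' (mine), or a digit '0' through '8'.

0 0 0 0 0 0
0 0 0 1 1 1
0 0 0 1 H H
0 0 0 1 H H
0 1 1 1 H H
0 1 H H H H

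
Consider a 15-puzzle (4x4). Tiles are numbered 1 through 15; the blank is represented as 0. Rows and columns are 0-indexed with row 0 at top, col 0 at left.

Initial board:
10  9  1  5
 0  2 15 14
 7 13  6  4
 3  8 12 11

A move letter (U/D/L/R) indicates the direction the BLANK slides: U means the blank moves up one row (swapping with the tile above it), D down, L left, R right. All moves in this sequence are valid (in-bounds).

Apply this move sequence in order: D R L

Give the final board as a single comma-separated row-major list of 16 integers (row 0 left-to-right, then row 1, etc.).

Answer: 10, 9, 1, 5, 7, 2, 15, 14, 0, 13, 6, 4, 3, 8, 12, 11

Derivation:
After move 1 (D):
10  9  1  5
 7  2 15 14
 0 13  6  4
 3  8 12 11

After move 2 (R):
10  9  1  5
 7  2 15 14
13  0  6  4
 3  8 12 11

After move 3 (L):
10  9  1  5
 7  2 15 14
 0 13  6  4
 3  8 12 11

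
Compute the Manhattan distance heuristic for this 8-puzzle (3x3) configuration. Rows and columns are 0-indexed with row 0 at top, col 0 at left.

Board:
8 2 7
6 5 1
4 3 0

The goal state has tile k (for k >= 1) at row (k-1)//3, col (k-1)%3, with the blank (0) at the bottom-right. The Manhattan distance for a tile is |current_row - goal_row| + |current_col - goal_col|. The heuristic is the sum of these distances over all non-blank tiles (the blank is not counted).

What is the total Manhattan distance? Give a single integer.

Answer: 16

Derivation:
Tile 8: at (0,0), goal (2,1), distance |0-2|+|0-1| = 3
Tile 2: at (0,1), goal (0,1), distance |0-0|+|1-1| = 0
Tile 7: at (0,2), goal (2,0), distance |0-2|+|2-0| = 4
Tile 6: at (1,0), goal (1,2), distance |1-1|+|0-2| = 2
Tile 5: at (1,1), goal (1,1), distance |1-1|+|1-1| = 0
Tile 1: at (1,2), goal (0,0), distance |1-0|+|2-0| = 3
Tile 4: at (2,0), goal (1,0), distance |2-1|+|0-0| = 1
Tile 3: at (2,1), goal (0,2), distance |2-0|+|1-2| = 3
Sum: 3 + 0 + 4 + 2 + 0 + 3 + 1 + 3 = 16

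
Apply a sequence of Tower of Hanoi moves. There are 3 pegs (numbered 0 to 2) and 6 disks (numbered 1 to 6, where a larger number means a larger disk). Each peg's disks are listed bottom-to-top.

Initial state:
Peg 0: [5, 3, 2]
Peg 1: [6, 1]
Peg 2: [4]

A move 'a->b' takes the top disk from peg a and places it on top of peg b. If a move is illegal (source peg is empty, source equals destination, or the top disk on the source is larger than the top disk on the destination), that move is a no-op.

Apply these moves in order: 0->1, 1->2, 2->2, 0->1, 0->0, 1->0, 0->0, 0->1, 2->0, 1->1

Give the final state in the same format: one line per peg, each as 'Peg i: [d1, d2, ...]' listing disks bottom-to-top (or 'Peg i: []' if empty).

After move 1 (0->1):
Peg 0: [5, 3, 2]
Peg 1: [6, 1]
Peg 2: [4]

After move 2 (1->2):
Peg 0: [5, 3, 2]
Peg 1: [6]
Peg 2: [4, 1]

After move 3 (2->2):
Peg 0: [5, 3, 2]
Peg 1: [6]
Peg 2: [4, 1]

After move 4 (0->1):
Peg 0: [5, 3]
Peg 1: [6, 2]
Peg 2: [4, 1]

After move 5 (0->0):
Peg 0: [5, 3]
Peg 1: [6, 2]
Peg 2: [4, 1]

After move 6 (1->0):
Peg 0: [5, 3, 2]
Peg 1: [6]
Peg 2: [4, 1]

After move 7 (0->0):
Peg 0: [5, 3, 2]
Peg 1: [6]
Peg 2: [4, 1]

After move 8 (0->1):
Peg 0: [5, 3]
Peg 1: [6, 2]
Peg 2: [4, 1]

After move 9 (2->0):
Peg 0: [5, 3, 1]
Peg 1: [6, 2]
Peg 2: [4]

After move 10 (1->1):
Peg 0: [5, 3, 1]
Peg 1: [6, 2]
Peg 2: [4]

Answer: Peg 0: [5, 3, 1]
Peg 1: [6, 2]
Peg 2: [4]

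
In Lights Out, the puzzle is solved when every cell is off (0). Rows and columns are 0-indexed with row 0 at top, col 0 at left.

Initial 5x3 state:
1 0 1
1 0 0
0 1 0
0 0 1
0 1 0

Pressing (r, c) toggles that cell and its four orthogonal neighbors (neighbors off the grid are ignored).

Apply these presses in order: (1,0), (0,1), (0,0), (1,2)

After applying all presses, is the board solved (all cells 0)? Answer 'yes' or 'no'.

Answer: no

Derivation:
After press 1 at (1,0):
0 0 1
0 1 0
1 1 0
0 0 1
0 1 0

After press 2 at (0,1):
1 1 0
0 0 0
1 1 0
0 0 1
0 1 0

After press 3 at (0,0):
0 0 0
1 0 0
1 1 0
0 0 1
0 1 0

After press 4 at (1,2):
0 0 1
1 1 1
1 1 1
0 0 1
0 1 0

Lights still on: 9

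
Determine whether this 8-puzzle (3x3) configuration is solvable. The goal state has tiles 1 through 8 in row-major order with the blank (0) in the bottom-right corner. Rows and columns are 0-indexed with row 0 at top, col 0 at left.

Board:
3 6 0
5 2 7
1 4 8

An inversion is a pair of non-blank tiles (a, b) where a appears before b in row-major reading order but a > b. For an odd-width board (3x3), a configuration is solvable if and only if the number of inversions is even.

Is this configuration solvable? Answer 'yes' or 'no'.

Answer: yes

Derivation:
Inversions (pairs i<j in row-major order where tile[i] > tile[j] > 0): 12
12 is even, so the puzzle is solvable.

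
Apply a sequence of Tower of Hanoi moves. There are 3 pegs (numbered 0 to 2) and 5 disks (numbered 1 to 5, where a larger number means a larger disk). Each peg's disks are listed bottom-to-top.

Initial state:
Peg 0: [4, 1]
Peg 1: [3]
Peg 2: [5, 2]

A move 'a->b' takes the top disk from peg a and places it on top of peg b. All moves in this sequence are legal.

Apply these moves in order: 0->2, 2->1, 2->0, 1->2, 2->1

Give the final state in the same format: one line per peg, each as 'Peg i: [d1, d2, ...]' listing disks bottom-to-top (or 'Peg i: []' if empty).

After move 1 (0->2):
Peg 0: [4]
Peg 1: [3]
Peg 2: [5, 2, 1]

After move 2 (2->1):
Peg 0: [4]
Peg 1: [3, 1]
Peg 2: [5, 2]

After move 3 (2->0):
Peg 0: [4, 2]
Peg 1: [3, 1]
Peg 2: [5]

After move 4 (1->2):
Peg 0: [4, 2]
Peg 1: [3]
Peg 2: [5, 1]

After move 5 (2->1):
Peg 0: [4, 2]
Peg 1: [3, 1]
Peg 2: [5]

Answer: Peg 0: [4, 2]
Peg 1: [3, 1]
Peg 2: [5]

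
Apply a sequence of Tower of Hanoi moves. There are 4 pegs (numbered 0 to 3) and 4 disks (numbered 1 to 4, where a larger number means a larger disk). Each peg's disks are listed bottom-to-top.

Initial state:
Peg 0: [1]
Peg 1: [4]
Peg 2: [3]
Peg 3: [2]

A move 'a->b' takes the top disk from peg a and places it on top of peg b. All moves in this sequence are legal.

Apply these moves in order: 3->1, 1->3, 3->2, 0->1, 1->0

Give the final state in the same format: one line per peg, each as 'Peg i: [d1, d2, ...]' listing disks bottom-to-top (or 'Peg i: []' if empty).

Answer: Peg 0: [1]
Peg 1: [4]
Peg 2: [3, 2]
Peg 3: []

Derivation:
After move 1 (3->1):
Peg 0: [1]
Peg 1: [4, 2]
Peg 2: [3]
Peg 3: []

After move 2 (1->3):
Peg 0: [1]
Peg 1: [4]
Peg 2: [3]
Peg 3: [2]

After move 3 (3->2):
Peg 0: [1]
Peg 1: [4]
Peg 2: [3, 2]
Peg 3: []

After move 4 (0->1):
Peg 0: []
Peg 1: [4, 1]
Peg 2: [3, 2]
Peg 3: []

After move 5 (1->0):
Peg 0: [1]
Peg 1: [4]
Peg 2: [3, 2]
Peg 3: []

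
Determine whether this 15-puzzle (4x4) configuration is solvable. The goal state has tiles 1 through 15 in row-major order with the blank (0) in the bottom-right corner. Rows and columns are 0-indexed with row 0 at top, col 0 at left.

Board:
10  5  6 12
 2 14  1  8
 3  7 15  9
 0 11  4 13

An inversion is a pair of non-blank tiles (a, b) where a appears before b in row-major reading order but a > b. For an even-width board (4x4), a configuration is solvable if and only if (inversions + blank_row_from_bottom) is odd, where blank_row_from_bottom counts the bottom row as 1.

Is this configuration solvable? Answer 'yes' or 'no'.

Answer: yes

Derivation:
Inversions: 44
Blank is in row 3 (0-indexed from top), which is row 1 counting from the bottom (bottom = 1).
44 + 1 = 45, which is odd, so the puzzle is solvable.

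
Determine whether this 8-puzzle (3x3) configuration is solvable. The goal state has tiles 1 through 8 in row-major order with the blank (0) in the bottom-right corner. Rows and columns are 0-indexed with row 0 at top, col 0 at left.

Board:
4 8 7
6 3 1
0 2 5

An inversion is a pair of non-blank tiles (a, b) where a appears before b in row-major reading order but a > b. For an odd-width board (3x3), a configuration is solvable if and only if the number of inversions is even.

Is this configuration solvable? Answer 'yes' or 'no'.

Inversions (pairs i<j in row-major order where tile[i] > tile[j] > 0): 20
20 is even, so the puzzle is solvable.

Answer: yes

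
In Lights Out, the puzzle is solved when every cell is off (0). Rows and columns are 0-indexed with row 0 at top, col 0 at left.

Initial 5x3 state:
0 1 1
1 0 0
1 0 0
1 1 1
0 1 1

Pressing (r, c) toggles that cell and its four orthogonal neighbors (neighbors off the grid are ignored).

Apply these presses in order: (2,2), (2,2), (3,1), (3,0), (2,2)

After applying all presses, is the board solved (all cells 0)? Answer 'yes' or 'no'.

After press 1 at (2,2):
0 1 1
1 0 1
1 1 1
1 1 0
0 1 1

After press 2 at (2,2):
0 1 1
1 0 0
1 0 0
1 1 1
0 1 1

After press 3 at (3,1):
0 1 1
1 0 0
1 1 0
0 0 0
0 0 1

After press 4 at (3,0):
0 1 1
1 0 0
0 1 0
1 1 0
1 0 1

After press 5 at (2,2):
0 1 1
1 0 1
0 0 1
1 1 1
1 0 1

Lights still on: 10

Answer: no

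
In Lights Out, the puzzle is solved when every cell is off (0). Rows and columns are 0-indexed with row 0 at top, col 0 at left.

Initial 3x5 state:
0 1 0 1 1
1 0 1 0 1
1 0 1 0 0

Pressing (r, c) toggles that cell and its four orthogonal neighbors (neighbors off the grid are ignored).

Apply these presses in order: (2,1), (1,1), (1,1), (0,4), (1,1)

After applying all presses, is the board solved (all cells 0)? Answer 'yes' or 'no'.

After press 1 at (2,1):
0 1 0 1 1
1 1 1 0 1
0 1 0 0 0

After press 2 at (1,1):
0 0 0 1 1
0 0 0 0 1
0 0 0 0 0

After press 3 at (1,1):
0 1 0 1 1
1 1 1 0 1
0 1 0 0 0

After press 4 at (0,4):
0 1 0 0 0
1 1 1 0 0
0 1 0 0 0

After press 5 at (1,1):
0 0 0 0 0
0 0 0 0 0
0 0 0 0 0

Lights still on: 0

Answer: yes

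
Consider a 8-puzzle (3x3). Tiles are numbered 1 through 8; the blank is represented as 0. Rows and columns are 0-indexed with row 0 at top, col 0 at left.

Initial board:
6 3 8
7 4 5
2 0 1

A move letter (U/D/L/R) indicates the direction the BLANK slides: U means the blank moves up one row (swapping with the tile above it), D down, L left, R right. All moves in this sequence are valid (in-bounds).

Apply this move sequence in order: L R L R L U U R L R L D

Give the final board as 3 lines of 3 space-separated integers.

Answer: 6 3 8
0 4 5
7 2 1

Derivation:
After move 1 (L):
6 3 8
7 4 5
0 2 1

After move 2 (R):
6 3 8
7 4 5
2 0 1

After move 3 (L):
6 3 8
7 4 5
0 2 1

After move 4 (R):
6 3 8
7 4 5
2 0 1

After move 5 (L):
6 3 8
7 4 5
0 2 1

After move 6 (U):
6 3 8
0 4 5
7 2 1

After move 7 (U):
0 3 8
6 4 5
7 2 1

After move 8 (R):
3 0 8
6 4 5
7 2 1

After move 9 (L):
0 3 8
6 4 5
7 2 1

After move 10 (R):
3 0 8
6 4 5
7 2 1

After move 11 (L):
0 3 8
6 4 5
7 2 1

After move 12 (D):
6 3 8
0 4 5
7 2 1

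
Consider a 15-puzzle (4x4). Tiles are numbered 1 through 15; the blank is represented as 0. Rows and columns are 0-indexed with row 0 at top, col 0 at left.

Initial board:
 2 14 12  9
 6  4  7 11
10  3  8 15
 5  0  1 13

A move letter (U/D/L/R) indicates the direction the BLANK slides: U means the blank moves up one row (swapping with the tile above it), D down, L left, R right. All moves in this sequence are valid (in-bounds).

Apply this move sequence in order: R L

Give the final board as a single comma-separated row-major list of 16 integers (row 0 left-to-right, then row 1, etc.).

Answer: 2, 14, 12, 9, 6, 4, 7, 11, 10, 3, 8, 15, 5, 0, 1, 13

Derivation:
After move 1 (R):
 2 14 12  9
 6  4  7 11
10  3  8 15
 5  1  0 13

After move 2 (L):
 2 14 12  9
 6  4  7 11
10  3  8 15
 5  0  1 13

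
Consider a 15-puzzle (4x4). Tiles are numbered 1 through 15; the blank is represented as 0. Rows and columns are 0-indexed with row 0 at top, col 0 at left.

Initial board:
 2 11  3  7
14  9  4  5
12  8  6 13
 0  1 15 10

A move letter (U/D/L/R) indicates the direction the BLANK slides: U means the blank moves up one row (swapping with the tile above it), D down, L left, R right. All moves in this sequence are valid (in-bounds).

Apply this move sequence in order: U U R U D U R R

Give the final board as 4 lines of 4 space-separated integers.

After move 1 (U):
 2 11  3  7
14  9  4  5
 0  8  6 13
12  1 15 10

After move 2 (U):
 2 11  3  7
 0  9  4  5
14  8  6 13
12  1 15 10

After move 3 (R):
 2 11  3  7
 9  0  4  5
14  8  6 13
12  1 15 10

After move 4 (U):
 2  0  3  7
 9 11  4  5
14  8  6 13
12  1 15 10

After move 5 (D):
 2 11  3  7
 9  0  4  5
14  8  6 13
12  1 15 10

After move 6 (U):
 2  0  3  7
 9 11  4  5
14  8  6 13
12  1 15 10

After move 7 (R):
 2  3  0  7
 9 11  4  5
14  8  6 13
12  1 15 10

After move 8 (R):
 2  3  7  0
 9 11  4  5
14  8  6 13
12  1 15 10

Answer:  2  3  7  0
 9 11  4  5
14  8  6 13
12  1 15 10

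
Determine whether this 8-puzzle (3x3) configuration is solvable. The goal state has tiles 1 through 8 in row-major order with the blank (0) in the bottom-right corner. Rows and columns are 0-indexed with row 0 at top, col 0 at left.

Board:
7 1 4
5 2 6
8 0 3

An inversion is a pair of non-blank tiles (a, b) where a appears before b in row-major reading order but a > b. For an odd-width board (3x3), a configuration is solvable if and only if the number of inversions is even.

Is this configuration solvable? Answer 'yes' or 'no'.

Answer: yes

Derivation:
Inversions (pairs i<j in row-major order where tile[i] > tile[j] > 0): 12
12 is even, so the puzzle is solvable.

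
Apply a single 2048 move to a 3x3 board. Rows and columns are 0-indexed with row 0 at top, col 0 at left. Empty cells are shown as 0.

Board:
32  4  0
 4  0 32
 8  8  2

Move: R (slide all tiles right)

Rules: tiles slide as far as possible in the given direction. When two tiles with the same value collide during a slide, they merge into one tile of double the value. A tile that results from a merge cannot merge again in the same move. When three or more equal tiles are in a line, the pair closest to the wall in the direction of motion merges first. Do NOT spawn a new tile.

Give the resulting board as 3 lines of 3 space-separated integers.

Slide right:
row 0: [32, 4, 0] -> [0, 32, 4]
row 1: [4, 0, 32] -> [0, 4, 32]
row 2: [8, 8, 2] -> [0, 16, 2]

Answer:  0 32  4
 0  4 32
 0 16  2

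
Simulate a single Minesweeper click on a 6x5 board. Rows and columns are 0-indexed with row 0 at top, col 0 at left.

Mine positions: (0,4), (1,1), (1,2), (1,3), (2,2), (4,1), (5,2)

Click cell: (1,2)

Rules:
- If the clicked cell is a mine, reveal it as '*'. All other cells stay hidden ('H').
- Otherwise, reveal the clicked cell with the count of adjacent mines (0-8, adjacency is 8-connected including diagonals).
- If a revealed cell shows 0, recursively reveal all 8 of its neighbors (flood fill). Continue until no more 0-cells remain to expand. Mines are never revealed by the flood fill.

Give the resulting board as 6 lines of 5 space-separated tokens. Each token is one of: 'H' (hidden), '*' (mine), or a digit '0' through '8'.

H H H H H
H H * H H
H H H H H
H H H H H
H H H H H
H H H H H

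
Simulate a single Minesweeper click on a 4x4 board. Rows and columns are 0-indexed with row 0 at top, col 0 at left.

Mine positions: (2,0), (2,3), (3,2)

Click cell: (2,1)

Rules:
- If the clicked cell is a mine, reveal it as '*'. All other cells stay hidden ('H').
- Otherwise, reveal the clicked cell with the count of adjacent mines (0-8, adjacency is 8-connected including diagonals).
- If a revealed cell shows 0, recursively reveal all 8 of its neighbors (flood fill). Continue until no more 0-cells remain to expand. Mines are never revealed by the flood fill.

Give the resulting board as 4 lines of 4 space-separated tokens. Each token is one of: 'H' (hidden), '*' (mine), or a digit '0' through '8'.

H H H H
H H H H
H 2 H H
H H H H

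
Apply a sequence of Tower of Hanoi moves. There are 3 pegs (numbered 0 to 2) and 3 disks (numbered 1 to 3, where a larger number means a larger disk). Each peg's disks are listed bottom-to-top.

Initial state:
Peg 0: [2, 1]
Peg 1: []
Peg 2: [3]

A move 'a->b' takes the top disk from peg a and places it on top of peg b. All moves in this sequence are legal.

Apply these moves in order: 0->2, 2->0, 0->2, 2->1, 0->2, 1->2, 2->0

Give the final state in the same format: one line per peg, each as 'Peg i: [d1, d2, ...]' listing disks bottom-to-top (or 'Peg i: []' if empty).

Answer: Peg 0: [1]
Peg 1: []
Peg 2: [3, 2]

Derivation:
After move 1 (0->2):
Peg 0: [2]
Peg 1: []
Peg 2: [3, 1]

After move 2 (2->0):
Peg 0: [2, 1]
Peg 1: []
Peg 2: [3]

After move 3 (0->2):
Peg 0: [2]
Peg 1: []
Peg 2: [3, 1]

After move 4 (2->1):
Peg 0: [2]
Peg 1: [1]
Peg 2: [3]

After move 5 (0->2):
Peg 0: []
Peg 1: [1]
Peg 2: [3, 2]

After move 6 (1->2):
Peg 0: []
Peg 1: []
Peg 2: [3, 2, 1]

After move 7 (2->0):
Peg 0: [1]
Peg 1: []
Peg 2: [3, 2]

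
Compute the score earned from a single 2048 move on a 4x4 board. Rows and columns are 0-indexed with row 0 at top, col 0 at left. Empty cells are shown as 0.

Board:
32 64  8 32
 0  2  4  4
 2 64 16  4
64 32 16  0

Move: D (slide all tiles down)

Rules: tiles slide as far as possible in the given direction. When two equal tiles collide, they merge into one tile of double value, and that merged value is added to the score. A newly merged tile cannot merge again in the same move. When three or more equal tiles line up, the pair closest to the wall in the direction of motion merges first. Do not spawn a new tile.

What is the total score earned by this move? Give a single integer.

Slide down:
col 0: [32, 0, 2, 64] -> [0, 32, 2, 64]  score +0 (running 0)
col 1: [64, 2, 64, 32] -> [64, 2, 64, 32]  score +0 (running 0)
col 2: [8, 4, 16, 16] -> [0, 8, 4, 32]  score +32 (running 32)
col 3: [32, 4, 4, 0] -> [0, 0, 32, 8]  score +8 (running 40)
Board after move:
 0 64  0  0
32  2  8  0
 2 64  4 32
64 32 32  8

Answer: 40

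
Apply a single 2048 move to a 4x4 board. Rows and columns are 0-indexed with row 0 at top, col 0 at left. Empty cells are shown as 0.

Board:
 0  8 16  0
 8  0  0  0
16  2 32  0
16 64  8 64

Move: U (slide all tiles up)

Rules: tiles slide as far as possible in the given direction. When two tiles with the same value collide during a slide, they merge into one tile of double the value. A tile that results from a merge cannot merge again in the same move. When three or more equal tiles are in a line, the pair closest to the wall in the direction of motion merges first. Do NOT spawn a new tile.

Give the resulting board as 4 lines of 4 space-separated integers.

Slide up:
col 0: [0, 8, 16, 16] -> [8, 32, 0, 0]
col 1: [8, 0, 2, 64] -> [8, 2, 64, 0]
col 2: [16, 0, 32, 8] -> [16, 32, 8, 0]
col 3: [0, 0, 0, 64] -> [64, 0, 0, 0]

Answer:  8  8 16 64
32  2 32  0
 0 64  8  0
 0  0  0  0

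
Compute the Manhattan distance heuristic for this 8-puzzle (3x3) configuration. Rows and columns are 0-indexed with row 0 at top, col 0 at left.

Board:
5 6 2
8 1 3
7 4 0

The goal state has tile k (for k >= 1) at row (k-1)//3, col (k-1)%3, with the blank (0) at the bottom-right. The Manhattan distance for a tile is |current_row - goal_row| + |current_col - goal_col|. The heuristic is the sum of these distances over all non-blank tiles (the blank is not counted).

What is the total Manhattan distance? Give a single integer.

Answer: 12

Derivation:
Tile 5: at (0,0), goal (1,1), distance |0-1|+|0-1| = 2
Tile 6: at (0,1), goal (1,2), distance |0-1|+|1-2| = 2
Tile 2: at (0,2), goal (0,1), distance |0-0|+|2-1| = 1
Tile 8: at (1,0), goal (2,1), distance |1-2|+|0-1| = 2
Tile 1: at (1,1), goal (0,0), distance |1-0|+|1-0| = 2
Tile 3: at (1,2), goal (0,2), distance |1-0|+|2-2| = 1
Tile 7: at (2,0), goal (2,0), distance |2-2|+|0-0| = 0
Tile 4: at (2,1), goal (1,0), distance |2-1|+|1-0| = 2
Sum: 2 + 2 + 1 + 2 + 2 + 1 + 0 + 2 = 12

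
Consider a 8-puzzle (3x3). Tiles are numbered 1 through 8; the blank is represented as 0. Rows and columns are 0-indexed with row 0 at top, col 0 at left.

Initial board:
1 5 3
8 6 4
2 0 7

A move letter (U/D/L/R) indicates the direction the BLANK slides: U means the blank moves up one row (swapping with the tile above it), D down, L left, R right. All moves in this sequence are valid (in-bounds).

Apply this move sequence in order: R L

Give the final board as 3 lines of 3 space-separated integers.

Answer: 1 5 3
8 6 4
2 0 7

Derivation:
After move 1 (R):
1 5 3
8 6 4
2 7 0

After move 2 (L):
1 5 3
8 6 4
2 0 7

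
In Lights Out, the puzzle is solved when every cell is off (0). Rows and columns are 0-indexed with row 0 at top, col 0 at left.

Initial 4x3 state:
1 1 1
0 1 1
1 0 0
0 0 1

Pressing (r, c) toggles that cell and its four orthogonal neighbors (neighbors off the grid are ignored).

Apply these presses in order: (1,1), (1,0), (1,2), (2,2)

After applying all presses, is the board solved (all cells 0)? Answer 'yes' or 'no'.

After press 1 at (1,1):
1 0 1
1 0 0
1 1 0
0 0 1

After press 2 at (1,0):
0 0 1
0 1 0
0 1 0
0 0 1

After press 3 at (1,2):
0 0 0
0 0 1
0 1 1
0 0 1

After press 4 at (2,2):
0 0 0
0 0 0
0 0 0
0 0 0

Lights still on: 0

Answer: yes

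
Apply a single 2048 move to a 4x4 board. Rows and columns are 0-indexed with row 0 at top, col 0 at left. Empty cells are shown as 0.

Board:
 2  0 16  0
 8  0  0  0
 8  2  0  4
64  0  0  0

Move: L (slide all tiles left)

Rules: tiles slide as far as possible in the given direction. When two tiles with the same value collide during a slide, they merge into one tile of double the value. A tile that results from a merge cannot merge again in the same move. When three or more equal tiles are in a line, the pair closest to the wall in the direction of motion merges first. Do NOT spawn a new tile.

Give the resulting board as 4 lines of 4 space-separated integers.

Answer:  2 16  0  0
 8  0  0  0
 8  2  4  0
64  0  0  0

Derivation:
Slide left:
row 0: [2, 0, 16, 0] -> [2, 16, 0, 0]
row 1: [8, 0, 0, 0] -> [8, 0, 0, 0]
row 2: [8, 2, 0, 4] -> [8, 2, 4, 0]
row 3: [64, 0, 0, 0] -> [64, 0, 0, 0]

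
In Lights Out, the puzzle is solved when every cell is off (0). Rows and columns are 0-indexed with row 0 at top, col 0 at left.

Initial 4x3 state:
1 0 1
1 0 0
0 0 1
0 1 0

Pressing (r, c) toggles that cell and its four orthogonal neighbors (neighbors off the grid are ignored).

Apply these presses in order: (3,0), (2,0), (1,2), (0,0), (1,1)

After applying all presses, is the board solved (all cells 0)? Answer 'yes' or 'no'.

Answer: yes

Derivation:
After press 1 at (3,0):
1 0 1
1 0 0
1 0 1
1 0 0

After press 2 at (2,0):
1 0 1
0 0 0
0 1 1
0 0 0

After press 3 at (1,2):
1 0 0
0 1 1
0 1 0
0 0 0

After press 4 at (0,0):
0 1 0
1 1 1
0 1 0
0 0 0

After press 5 at (1,1):
0 0 0
0 0 0
0 0 0
0 0 0

Lights still on: 0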